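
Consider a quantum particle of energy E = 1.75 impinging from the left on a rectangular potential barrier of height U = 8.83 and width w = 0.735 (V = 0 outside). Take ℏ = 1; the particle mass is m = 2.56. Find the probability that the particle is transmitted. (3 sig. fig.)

Since E < U the interior solution is evanescent with decay constant κ = √(2m(U − E))/ℏ = 6.021.
κw = 4.425, sinh(κw) = 41.76.
The exact tunnelling result is T⁻¹ = 1 + U² sinh²(κw) / [4E(U − E)] = 2745, so T = 0.000364.

T = 0.000364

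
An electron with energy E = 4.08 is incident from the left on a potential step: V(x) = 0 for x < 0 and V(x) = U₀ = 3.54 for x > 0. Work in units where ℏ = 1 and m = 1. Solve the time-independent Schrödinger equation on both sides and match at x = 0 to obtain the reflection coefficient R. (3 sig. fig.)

The wavenumbers are k₁ = √(2mE)/ℏ = 2.857 on the left and k₂ = √(2m(E − U₀))/ℏ = 1.039 on the right.
Continuity of ψ and ψ′ at the step yields the reflection amplitude r = (k₁ − k₂)/(k₁ + k₂) = 0.4665; thus R = |r|² = 0.2176, T = 0.7824.

R = 0.218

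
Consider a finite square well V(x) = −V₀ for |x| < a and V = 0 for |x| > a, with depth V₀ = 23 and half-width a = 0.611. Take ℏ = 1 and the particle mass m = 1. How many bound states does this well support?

Define the well-strength parameter z₀ = (a/ℏ)√(2mV₀) = 0.611 × √(2·1·23) = 4.144.
The even/odd transcendental equations gain one root per π/2 in z₀, giving N = 1 + ⌊2z₀/π⌋ = 1 + ⌊2.638⌋ = 3.

N = 3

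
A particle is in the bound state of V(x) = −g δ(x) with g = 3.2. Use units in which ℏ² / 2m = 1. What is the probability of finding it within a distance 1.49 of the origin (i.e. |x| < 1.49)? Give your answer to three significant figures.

P = 0.992

The normalised bound state is ψ = √κ e^{−κ|x|} with κ = mg/ℏ² = 1.600.
P(|x| < d) = ∫_{−d}^{d} κ e^{−2κ|x|} dx = 1 − e^{−2κd} = 1 − e^{−4.768} = 0.9915.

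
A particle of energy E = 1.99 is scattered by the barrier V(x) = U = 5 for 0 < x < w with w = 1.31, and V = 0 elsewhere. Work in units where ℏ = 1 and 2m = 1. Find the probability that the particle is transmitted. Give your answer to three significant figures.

T = 0.0399

E < U: inside the barrier ψ ∝ e^{±κx} with κ = √(2m(U − E))/ℏ = 1.735.
κw = 2.273, sinh(κw) = 4.802.
The exact tunnelling result is T⁻¹ = 1 + U² sinh²(κw) / [4E(U − E)] = 25.06, so T = 0.0399.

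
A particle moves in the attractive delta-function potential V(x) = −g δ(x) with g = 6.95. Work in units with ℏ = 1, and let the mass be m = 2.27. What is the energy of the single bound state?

The bound state is ψ(x) = √κ e^{−κ|x|}. The derivative jump ψ'(0⁺) − ψ'(0⁻) = −(2mg/ℏ²)ψ(0) fixes κ = mg/ℏ² = 15.78.
Then E = −ℏ²κ²/(2m) = −mg²/(2ℏ²) = -54.82.

E = -54.8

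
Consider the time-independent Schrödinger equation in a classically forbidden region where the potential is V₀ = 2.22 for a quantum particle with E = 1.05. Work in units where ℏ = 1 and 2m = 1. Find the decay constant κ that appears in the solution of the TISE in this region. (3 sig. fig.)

κ = 1.08

Since E < V₀ the TISE in this region is ψ'' = κ²ψ with κ = √(2m(V₀ − E))/ℏ.
κ = √(2 × 0.5 × 1.17) = 1.082.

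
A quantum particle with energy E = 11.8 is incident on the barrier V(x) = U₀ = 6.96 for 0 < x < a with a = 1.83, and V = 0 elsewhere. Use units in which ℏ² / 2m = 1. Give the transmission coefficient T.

E > U₀: inside the barrier k₂ = √(2m(E − U₀))/ℏ = 2.200, k₂a = 4.026.
T = [1 + U₀² sin²(k₂a) / (4E(E − U₀))]⁻¹ = 1/1.127 = 0.887.

T = 0.887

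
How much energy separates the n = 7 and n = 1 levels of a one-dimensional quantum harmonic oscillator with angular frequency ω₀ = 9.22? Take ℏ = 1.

E_n = ℏω₀(n + ½), so ΔE = (7 − 1) ℏω₀ = 6 × 9.22 = 55.32.

ΔE = 55.3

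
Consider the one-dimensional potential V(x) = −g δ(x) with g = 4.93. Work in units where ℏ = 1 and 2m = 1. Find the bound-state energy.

For x ≠ 0 the bound state is ψ ∝ e^{−κ|x|}; integrating the TISE across the delta gives the cusp condition 2κ = 2mg/ℏ², so κ = 2.465.
Then E = −ℏ²κ²/(2m) = −mg²/(2ℏ²) = -6.076.

E = -6.08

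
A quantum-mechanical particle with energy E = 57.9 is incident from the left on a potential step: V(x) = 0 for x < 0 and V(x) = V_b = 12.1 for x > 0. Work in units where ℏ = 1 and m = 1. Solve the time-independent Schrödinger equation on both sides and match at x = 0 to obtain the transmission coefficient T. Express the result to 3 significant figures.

On each side the TISE gives plane waves with k = √(2m(E − V))/ℏ: k₁ = √(2·1·57.9) = 10.76, k₂ = √(2·1·45.8) = 9.571.
Matching ψ and ψ′ at x = 0 gives r = (k₁ − k₂)/(k₁ + k₂), so R = r² = 0.003427 and T = 1 − R = 0.9966.

T = 0.997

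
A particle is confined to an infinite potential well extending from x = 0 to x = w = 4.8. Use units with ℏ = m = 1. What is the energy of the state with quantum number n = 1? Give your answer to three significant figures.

E = 0.214

The infinite-well eigenfunctions ψ_n = √(2/w) sin(nπx/w) vanish at both walls, giving E_n = n²π²ℏ²/(2mw²).
E_1 = 1² × π² / (2 × 1 × 4.8²) = 0.2142.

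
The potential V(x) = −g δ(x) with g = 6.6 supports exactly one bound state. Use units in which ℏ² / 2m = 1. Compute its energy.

E = -10.9

The bound state is ψ(x) = √κ e^{−κ|x|}. The derivative jump ψ'(0⁺) − ψ'(0⁻) = −(2mg/ℏ²)ψ(0) fixes κ = mg/ℏ² = 3.300.
Then E = −ℏ²κ²/(2m) = −mg²/(2ℏ²) = -10.89.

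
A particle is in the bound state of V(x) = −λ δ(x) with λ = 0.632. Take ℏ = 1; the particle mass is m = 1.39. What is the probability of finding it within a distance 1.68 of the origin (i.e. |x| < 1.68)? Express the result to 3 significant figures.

The normalised bound state is ψ = √κ e^{−κ|x|} with κ = mλ/ℏ² = 0.8785.
P(|x| < d) = ∫_{−d}^{d} κ e^{−2κ|x|} dx = 1 − e^{−2κd} = 1 − e^{−2.952} = 0.9477.

P = 0.948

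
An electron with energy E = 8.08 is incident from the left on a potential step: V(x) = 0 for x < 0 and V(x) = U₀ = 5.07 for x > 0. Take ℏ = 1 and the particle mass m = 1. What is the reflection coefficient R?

On each side the TISE gives plane waves with k = √(2m(E − V))/ℏ: k₁ = √(2·1·8.08) = 4.020, k₂ = √(2·1·3.01) = 2.454.
Matching ψ and ψ′ at x = 0 gives r = (k₁ − k₂)/(k₁ + k₂), so R = r² = 0.05855 and T = 1 − R = 0.9415.

R = 0.0585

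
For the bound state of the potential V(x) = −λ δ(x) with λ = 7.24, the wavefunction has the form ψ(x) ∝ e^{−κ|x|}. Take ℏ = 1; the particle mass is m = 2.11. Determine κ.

κ = 15.3

Integrating the TISE across x = 0 gives the cusp condition ψ'(0⁺) − ψ'(0⁻) = −(2mλ/ℏ²)ψ(0).
With ψ ∝ e^{−κ|x|} this yields −2κ = −2mλ/ℏ², so κ = mλ/ℏ² = 15.28.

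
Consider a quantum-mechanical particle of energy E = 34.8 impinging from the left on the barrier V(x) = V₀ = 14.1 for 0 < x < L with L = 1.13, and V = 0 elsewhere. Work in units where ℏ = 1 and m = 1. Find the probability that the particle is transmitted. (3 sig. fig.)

E > V₀: inside the barrier k₂ = √(2m(E − V₀))/ℏ = 6.434, k₂L = 7.271.
Matching at both interfaces gives T⁻¹ = 1 + V₀² sin²(k₂L) / [4E(E − V₀)] = 1.048, hence T = 0.954.

T = 0.954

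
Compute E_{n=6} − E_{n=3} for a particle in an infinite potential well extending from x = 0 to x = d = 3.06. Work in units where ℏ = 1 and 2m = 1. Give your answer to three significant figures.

E_n = n²π²ℏ²/(2md²), so ΔE = (6² − 3²) π²ℏ²/(2md²).
ΔE = 27 × π² / (2 × 0.5 × 3.06²) = 28.46.

ΔE = 28.5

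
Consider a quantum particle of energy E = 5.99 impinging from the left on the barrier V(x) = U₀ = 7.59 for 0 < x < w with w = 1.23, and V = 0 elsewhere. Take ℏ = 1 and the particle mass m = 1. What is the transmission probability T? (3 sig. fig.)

T = 0.0324

E < U₀: inside the barrier ψ ∝ e^{±κx} with κ = √(2m(U₀ − E))/ℏ = 1.789.
κw = 2.200, sinh(κw) = 4.458.
Matching ψ, ψ′ at both faces gives T = [1 + U₀² sinh²(κw) / (4E(U₀ − E))]⁻¹ = 1/30.87 = 0.0324.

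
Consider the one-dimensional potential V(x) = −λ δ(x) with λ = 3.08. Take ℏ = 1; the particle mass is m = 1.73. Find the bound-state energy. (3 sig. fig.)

E = -8.21

For x ≠ 0 the bound state is ψ ∝ e^{−κ|x|}; integrating the TISE across the delta gives the cusp condition 2κ = 2mλ/ℏ², so κ = 5.328.
Then E = −ℏ²κ²/(2m) = −mλ²/(2ℏ²) = -8.206.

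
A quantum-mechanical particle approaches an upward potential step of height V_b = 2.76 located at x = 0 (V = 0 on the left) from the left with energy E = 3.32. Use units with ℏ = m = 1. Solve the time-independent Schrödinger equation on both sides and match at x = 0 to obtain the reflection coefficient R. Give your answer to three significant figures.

The wavenumbers are k₁ = √(2mE)/ℏ = 2.577 on the left and k₂ = √(2m(E − V_b))/ℏ = 1.058 on the right.
Matching ψ and ψ′ at x = 0 gives r = (k₁ − k₂)/(k₁ + k₂), so R = r² = 0.1745 and T = 1 − R = 0.8255.

R = 0.175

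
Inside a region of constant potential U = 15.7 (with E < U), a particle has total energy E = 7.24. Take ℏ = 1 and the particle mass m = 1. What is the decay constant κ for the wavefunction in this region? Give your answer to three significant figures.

κ = 4.11

Since E < U the TISE in this region is ψ'' = κ²ψ with κ = √(2m(U − E))/ℏ.
κ = √(2 × 1 × 8.46) = 4.113.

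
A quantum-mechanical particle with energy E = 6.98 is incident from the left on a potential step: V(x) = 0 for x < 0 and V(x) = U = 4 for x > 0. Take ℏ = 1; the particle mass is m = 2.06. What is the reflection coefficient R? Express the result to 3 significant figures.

On each side the TISE gives plane waves with k = √(2m(E − V))/ℏ: k₁ = √(2·2.06·6.98) = 5.363, k₂ = √(2·2.06·2.98) = 3.504.
Continuity of ψ and ψ′ at the step yields the reflection amplitude r = (k₁ − k₂)/(k₁ + k₂) = 0.2096; thus R = |r|² = 0.04394, T = 0.9561.

R = 0.0439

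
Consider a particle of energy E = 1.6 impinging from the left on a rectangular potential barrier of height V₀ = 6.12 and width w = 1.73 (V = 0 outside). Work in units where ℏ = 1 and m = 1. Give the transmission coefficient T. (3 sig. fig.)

Since E < V₀ the interior solution is evanescent with decay constant κ = √(2m(V₀ − E))/ℏ = 3.007.
κw = 5.202, sinh(κw) = 90.77.
The exact tunnelling result is T⁻¹ = 1 + V₀² sinh²(κw) / [4E(V₀ − E)] = 10670, so T = 0.0000937.

T = 0.0000937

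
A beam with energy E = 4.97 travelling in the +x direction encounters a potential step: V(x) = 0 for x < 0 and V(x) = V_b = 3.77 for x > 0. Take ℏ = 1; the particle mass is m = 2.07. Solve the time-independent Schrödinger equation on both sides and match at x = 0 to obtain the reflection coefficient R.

R = 0.116

On each side the TISE gives plane waves with k = √(2m(E − V))/ℏ: k₁ = √(2·2.07·4.97) = 4.536, k₂ = √(2·2.07·1.2) = 2.229.
Matching ψ and ψ′ at x = 0 gives r = (k₁ − k₂)/(k₁ + k₂), so R = r² = 0.1163 and T = 1 − R = 0.8837.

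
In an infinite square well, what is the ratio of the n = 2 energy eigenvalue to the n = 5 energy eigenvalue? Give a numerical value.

Since E_n ∝ n², the ratio is (2/5)² = 0.16.

0.16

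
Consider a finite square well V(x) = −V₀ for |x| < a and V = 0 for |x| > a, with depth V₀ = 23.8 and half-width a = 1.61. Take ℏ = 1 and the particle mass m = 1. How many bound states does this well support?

The dimensionless depth is z₀ = a√(2mV₀)/ℏ = 1.61 × √(47.60) = 11.11.
A new bound state (alternating even/odd) appears each time z₀ passes a multiple of π/2, so N = ⌊2z₀/π⌋ + 1 = ⌊7.071⌋ + 1 = 8.

N = 8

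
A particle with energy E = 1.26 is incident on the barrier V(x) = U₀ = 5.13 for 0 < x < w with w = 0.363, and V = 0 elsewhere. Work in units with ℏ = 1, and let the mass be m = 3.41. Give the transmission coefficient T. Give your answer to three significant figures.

E < U₀: inside the barrier ψ ∝ e^{±κx} with κ = √(2m(U₀ − E))/ℏ = 5.137.
κw = 1.865, sinh(κw) = 3.150.
The exact tunnelling result is T⁻¹ = 1 + U₀² sinh²(κw) / [4E(U₀ − E)] = 14.39, so T = 0.0695.

T = 0.0695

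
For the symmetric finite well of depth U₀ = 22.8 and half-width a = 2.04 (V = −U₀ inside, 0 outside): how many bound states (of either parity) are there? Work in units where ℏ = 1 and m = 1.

N = 9

Define the well-strength parameter z₀ = (a/ℏ)√(2mU₀) = 2.04 × √(2·1·22.8) = 13.78.
A new bound state (alternating even/odd) appears each time z₀ passes a multiple of π/2, so N = ⌊2z₀/π⌋ + 1 = ⌊8.770⌋ + 1 = 9.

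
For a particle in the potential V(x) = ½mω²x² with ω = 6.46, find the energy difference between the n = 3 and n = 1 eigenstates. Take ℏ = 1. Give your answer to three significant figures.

E_n = ℏω(n + ½), so ΔE = (3 − 1) ℏω = 2 × 6.46 = 12.92.

ΔE = 12.9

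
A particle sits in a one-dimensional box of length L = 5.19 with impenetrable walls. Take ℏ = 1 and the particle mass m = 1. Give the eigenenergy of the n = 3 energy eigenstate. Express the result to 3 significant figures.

Requiring ψ(0) = ψ(L) = 0 quantises k = nπ/L, hence E_n = ℏ²k²/2m = n²π²ℏ²/(2mL²).
E_3 = 3² × π² / (2 × 1 × 5.19²) = 1.649.

E = 1.65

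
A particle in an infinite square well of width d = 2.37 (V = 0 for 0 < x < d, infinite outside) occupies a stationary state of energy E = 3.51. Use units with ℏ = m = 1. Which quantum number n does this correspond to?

From E_n = n²π²ℏ²/(2md²) invert to n = √(2md²E)/(πℏ).
n = (2.37/π) × √(2 × 1 × 3.51) = 1.999 → n = 2.

n = 2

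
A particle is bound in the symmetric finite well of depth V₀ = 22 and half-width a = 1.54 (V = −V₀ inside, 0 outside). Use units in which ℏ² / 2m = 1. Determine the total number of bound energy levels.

Define the well-strength parameter z₀ = (a/ℏ)√(2mV₀) = 1.54 × √(2·0.5·22) = 7.223.
The even/odd transcendental equations gain one root per π/2 in z₀, giving N = 1 + ⌊2z₀/π⌋ = 1 + ⌊4.598⌋ = 5.

N = 5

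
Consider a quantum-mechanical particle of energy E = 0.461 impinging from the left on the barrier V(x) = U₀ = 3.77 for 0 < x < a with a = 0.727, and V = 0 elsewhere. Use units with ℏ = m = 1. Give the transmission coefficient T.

E < U₀: inside the barrier ψ ∝ e^{±κx} with κ = √(2m(U₀ − E))/ℏ = 2.573.
κa = 1.870, sinh(κa) = 3.168.
The exact tunnelling result is T⁻¹ = 1 + U₀² sinh²(κa) / [4E(U₀ − E)] = 24.38, so T = 0.0410.

T = 0.0410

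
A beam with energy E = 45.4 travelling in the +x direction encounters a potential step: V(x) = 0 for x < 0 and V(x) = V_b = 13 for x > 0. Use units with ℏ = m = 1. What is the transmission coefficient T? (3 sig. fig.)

On each side the TISE gives plane waves with k = √(2m(E − V))/ℏ: k₁ = √(2·1·45.4) = 9.529, k₂ = √(2·1·32.4) = 8.050.
Matching ψ and ψ′ at x = 0 gives r = (k₁ − k₂)/(k₁ + k₂), so R = r² = 0.007079 and T = 1 − R = 0.9929.

T = 0.993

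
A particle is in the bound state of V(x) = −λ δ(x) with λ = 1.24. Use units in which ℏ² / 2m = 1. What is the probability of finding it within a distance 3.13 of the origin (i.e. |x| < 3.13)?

The normalised bound state is ψ = √κ e^{−κ|x|} with κ = mλ/ℏ² = 0.6200.
P(|x| < d) = ∫_{−d}^{d} κ e^{−2κ|x|} dx = 1 − e^{−2κd} = 1 − e^{−3.881} = 0.9794.

P = 0.979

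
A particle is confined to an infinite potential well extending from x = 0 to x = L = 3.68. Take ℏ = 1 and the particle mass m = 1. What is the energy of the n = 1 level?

E = 0.364

The infinite-well eigenfunctions ψ_n = √(2/L) sin(nπx/L) vanish at both walls, giving E_n = n²π²ℏ²/(2mL²).
E_1 = 1² × π² / (2 × 1 × 3.68²) = 0.3644.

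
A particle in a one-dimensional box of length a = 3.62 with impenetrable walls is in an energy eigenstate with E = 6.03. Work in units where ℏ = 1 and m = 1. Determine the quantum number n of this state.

From E_n = n²π²ℏ²/(2ma²) invert to n = √(2ma²E)/(πℏ).
n = (3.62/π) × √(2 × 1 × 6.03) = 4.002 → n = 4.

n = 4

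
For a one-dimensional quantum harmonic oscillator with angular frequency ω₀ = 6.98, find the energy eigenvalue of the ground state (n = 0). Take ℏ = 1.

Using E_n = (n + ½)ℏω₀: E_0 = 0.5 × 6.98 = 3.490.

E = 3.49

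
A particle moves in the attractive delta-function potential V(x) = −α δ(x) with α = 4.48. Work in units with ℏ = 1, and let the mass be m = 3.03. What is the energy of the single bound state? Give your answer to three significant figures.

E = -30.4

For x ≠ 0 the bound state is ψ ∝ e^{−κ|x|}; integrating the TISE across the delta gives the cusp condition 2κ = 2mα/ℏ², so κ = 13.57.
Then E = −ℏ²κ²/(2m) = −mα²/(2ℏ²) = -30.41.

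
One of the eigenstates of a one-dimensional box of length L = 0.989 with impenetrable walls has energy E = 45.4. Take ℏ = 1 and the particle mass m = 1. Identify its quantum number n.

For an infinite well E_n = n²π²ℏ²/(2mL²), so n = (L/πℏ)√(2mE).
n = (0.989/π) × √(2 × 1 × 45.4) = 3.000 → n = 3.

n = 3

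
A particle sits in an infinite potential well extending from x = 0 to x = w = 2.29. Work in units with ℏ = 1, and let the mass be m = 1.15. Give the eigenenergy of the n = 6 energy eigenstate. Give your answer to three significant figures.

E = 29.5

The infinite-well eigenfunctions ψ_n = √(2/w) sin(nπx/w) vanish at both walls, giving E_n = n²π²ℏ²/(2mw²).
E_6 = 6² × π² / (2 × 1.15 × 2.29²) = 29.46.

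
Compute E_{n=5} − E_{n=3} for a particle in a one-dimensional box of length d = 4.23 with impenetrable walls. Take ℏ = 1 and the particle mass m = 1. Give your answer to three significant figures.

E_n = n²π²ℏ²/(2md²), so ΔE = (5² − 3²) π²ℏ²/(2md²).
ΔE = 16 × π² / (2 × 1 × 4.23²) = 4.413.

ΔE = 4.41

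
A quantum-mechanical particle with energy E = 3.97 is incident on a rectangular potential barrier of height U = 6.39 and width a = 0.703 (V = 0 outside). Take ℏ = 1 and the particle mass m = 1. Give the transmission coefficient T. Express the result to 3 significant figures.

T = 0.158

E < U: inside the barrier ψ ∝ e^{±κx} with κ = √(2m(U − E))/ℏ = 2.200.
κa = 1.547, sinh(κa) = 2.241.
The exact tunnelling result is T⁻¹ = 1 + U² sinh²(κa) / [4E(U − E)] = 6.337, so T = 0.158.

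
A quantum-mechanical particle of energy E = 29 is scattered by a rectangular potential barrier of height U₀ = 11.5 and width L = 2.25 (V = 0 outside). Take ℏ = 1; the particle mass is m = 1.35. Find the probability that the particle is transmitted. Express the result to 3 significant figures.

T = 0.996

E > U₀: inside the barrier k₂ = √(2m(E − U₀))/ℏ = 6.874, k₂L = 15.47.
T = [1 + U₀² sin²(k₂L) / (4E(E − U₀))]⁻¹ = 1/1.004 = 0.996.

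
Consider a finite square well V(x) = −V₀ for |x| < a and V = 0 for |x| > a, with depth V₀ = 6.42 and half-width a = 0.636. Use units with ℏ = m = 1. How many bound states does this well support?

N = 2

Define the well-strength parameter z₀ = (a/ℏ)√(2mV₀) = 0.636 × √(2·1·6.42) = 2.279.
A new bound state (alternating even/odd) appears each time z₀ passes a multiple of π/2, so N = ⌊2z₀/π⌋ + 1 = ⌊1.451⌋ + 1 = 2.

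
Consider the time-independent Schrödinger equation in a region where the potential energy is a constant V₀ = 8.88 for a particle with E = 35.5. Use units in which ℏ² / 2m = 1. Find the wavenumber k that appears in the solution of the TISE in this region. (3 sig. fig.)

With E > V₀ the solution is oscillatory, ψ ∝ e^{±ikx} with k = √(2m(E − V₀))/ℏ.
k = √(2 × 0.5 × 26.62) = 5.159.

k = 5.16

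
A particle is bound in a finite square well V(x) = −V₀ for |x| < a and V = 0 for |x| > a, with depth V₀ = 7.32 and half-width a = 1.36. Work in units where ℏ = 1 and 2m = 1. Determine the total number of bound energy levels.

N = 3

The dimensionless depth is z₀ = a√(2mV₀)/ℏ = 1.36 × √(7.320) = 3.680.
The even/odd transcendental equations gain one root per π/2 in z₀, giving N = 1 + ⌊2z₀/π⌋ = 1 + ⌊2.342⌋ = 3.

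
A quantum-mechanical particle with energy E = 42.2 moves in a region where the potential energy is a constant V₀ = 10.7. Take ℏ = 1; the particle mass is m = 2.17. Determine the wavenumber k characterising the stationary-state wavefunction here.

With E > V₀ the solution is oscillatory, ψ ∝ e^{±ikx} with k = √(2m(E − V₀))/ℏ.
k = √(2 × 2.17 × 31.5) = 11.69.

k = 11.7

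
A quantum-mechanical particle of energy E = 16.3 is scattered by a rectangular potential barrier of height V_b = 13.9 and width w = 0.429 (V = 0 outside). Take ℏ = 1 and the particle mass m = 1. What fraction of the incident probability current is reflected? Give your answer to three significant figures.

R = 0.446

Above the barrier the interior wavenumber is k₂ = √(2m(E − V_b))/ℏ = 2.191, giving phase k₂w = 0.9399.
Matching at both interfaces gives T⁻¹ = 1 + V_b² sin²(k₂w) / [4E(E − V_b)] = 1.805, hence T = 0.554.
R = 1 − T = 0.446.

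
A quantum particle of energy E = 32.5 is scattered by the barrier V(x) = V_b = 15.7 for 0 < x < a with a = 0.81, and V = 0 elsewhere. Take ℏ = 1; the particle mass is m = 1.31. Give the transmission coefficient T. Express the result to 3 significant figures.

T = 0.934

Above the barrier the interior wavenumber is k₂ = √(2m(E − V_b))/ℏ = 6.634, giving phase k₂a = 5.374.
Matching at both interfaces gives T⁻¹ = 1 + V_b² sin²(k₂a) / [4E(E − V_b)] = 1.070, hence T = 0.934.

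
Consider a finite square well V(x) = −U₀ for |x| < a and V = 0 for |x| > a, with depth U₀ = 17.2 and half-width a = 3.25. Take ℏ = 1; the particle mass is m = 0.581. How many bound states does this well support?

N = 10

Define the well-strength parameter z₀ = (a/ℏ)√(2mU₀) = 3.25 × √(2·0.581·17.2) = 14.53.
The even/odd transcendental equations gain one root per π/2 in z₀, giving N = 1 + ⌊2z₀/π⌋ = 1 + ⌊9.250⌋ = 10.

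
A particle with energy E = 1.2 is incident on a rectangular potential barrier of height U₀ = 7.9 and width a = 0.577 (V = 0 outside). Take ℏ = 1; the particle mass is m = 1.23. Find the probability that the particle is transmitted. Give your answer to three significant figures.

T = 0.0190

E < U₀: inside the barrier ψ ∝ e^{±κx} with κ = √(2m(U₀ − E))/ℏ = 4.060.
κa = 2.343, sinh(κa) = 5.156.
The exact tunnelling result is T⁻¹ = 1 + U₀² sinh²(κa) / [4E(U₀ − E)] = 52.58, so T = 0.0190.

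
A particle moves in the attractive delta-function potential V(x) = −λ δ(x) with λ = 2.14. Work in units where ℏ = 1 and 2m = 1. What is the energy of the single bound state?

E = -1.14

The bound state is ψ(x) = √κ e^{−κ|x|}. The derivative jump ψ'(0⁺) − ψ'(0⁻) = −(2mλ/ℏ²)ψ(0) fixes κ = mλ/ℏ² = 1.070.
Then E = −ℏ²κ²/(2m) = −mλ²/(2ℏ²) = -1.145.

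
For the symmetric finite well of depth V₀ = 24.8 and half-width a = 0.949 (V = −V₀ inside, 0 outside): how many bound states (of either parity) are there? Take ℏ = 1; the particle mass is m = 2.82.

Define the well-strength parameter z₀ = (a/ℏ)√(2mV₀) = 0.949 × √(2·2.82·24.8) = 11.22.
The even/odd transcendental equations gain one root per π/2 in z₀, giving N = 1 + ⌊2z₀/π⌋ = 1 + ⌊7.145⌋ = 8.

N = 8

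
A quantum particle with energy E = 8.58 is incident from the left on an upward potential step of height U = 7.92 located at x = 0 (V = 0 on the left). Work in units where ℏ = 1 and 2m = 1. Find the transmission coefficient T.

On each side the TISE gives plane waves with k = √(2m(E − V))/ℏ: k₁ = √(2·½·8.58) = 2.929, k₂ = √(2·½·0.66) = 0.8124.
Continuity of ψ and ψ′ at the step yields the reflection amplitude r = (k₁ − k₂)/(k₁ + k₂) = 0.5657; thus R = |r|² = 0.3201, T = 0.6799.

T = 0.680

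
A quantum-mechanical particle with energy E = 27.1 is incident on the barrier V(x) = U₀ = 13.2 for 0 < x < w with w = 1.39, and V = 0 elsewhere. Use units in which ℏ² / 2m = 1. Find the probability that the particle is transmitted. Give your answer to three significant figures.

Above the barrier the interior wavenumber is k₂ = √(2m(E − U₀))/ℏ = 3.728, giving phase k₂w = 5.182.
Matching at both interfaces gives T⁻¹ = 1 + U₀² sin²(k₂w) / [4E(E − U₀)] = 1.092, hence T = 0.916.

T = 0.916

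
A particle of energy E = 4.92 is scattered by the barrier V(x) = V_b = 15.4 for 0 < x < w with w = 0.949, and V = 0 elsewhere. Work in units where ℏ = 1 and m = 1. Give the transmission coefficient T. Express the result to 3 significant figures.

E < V_b: inside the barrier ψ ∝ e^{±κx} with κ = √(2m(V_b − E))/ℏ = 4.578.
κw = 4.345, sinh(κw) = 38.53.
Matching ψ, ψ′ at both faces gives T = [1 + V_b² sinh²(κw) / (4E(V_b − E))]⁻¹ = 1/1708 = 0.000585.

T = 0.000585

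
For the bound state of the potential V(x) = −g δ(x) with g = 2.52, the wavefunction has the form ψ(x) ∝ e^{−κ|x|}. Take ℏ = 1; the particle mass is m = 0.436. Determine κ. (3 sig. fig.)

Integrating the TISE across x = 0 gives the cusp condition ψ'(0⁺) − ψ'(0⁻) = −(2mg/ℏ²)ψ(0).
With ψ ∝ e^{−κ|x|} this yields −2κ = −2mg/ℏ², so κ = mg/ℏ² = 1.099.

κ = 1.10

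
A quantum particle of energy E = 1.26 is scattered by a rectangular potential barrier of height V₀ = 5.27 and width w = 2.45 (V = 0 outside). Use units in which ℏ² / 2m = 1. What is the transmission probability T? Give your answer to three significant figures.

Since E < V₀ the interior solution is evanescent with decay constant κ = √(2m(V₀ − E))/ℏ = 2.002.
κw = 4.906, sinh(κw) = 67.55.
The exact tunnelling result is T⁻¹ = 1 + V₀² sinh²(κw) / [4E(V₀ − E)] = 6272, so T = 0.000159.

T = 0.000159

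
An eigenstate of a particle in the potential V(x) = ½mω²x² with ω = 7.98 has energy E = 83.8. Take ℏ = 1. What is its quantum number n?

Invert E_n = (n + ½)ℏω: n = E/ℏω − ½ = 10.001, so n = 10.

n = 10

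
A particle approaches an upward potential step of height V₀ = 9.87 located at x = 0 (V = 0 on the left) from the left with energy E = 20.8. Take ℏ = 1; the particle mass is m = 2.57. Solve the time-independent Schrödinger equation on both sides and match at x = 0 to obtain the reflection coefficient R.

R = 0.0254

On each side the TISE gives plane waves with k = √(2m(E − V))/ℏ: k₁ = √(2·2.57·20.8) = 10.34, k₂ = √(2·2.57·10.93) = 7.495.
Continuity of ψ and ψ′ at the step yields the reflection amplitude r = (k₁ − k₂)/(k₁ + k₂) = 0.1595; thus R = |r|² = 0.02544, T = 0.9746.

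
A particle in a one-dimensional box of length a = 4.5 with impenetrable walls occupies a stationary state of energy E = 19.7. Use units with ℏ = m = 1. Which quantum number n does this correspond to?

From E_n = n²π²ℏ²/(2ma²) invert to n = √(2ma²E)/(πℏ).
n = (4.5/π) × √(2 × 1 × 19.7) = 8.991 → n = 9.

n = 9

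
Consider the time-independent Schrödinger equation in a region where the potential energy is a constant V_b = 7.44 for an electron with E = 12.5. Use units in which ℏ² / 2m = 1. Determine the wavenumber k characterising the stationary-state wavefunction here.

k = 2.25

With E > V_b the solution is oscillatory, ψ ∝ e^{±ikx} with k = √(2m(E − V_b))/ℏ.
k = √(2 × 0.5 × 5.06) = 2.249.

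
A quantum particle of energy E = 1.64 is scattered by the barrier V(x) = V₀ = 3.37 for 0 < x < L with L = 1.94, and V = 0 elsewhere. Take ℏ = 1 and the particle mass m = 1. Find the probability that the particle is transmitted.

Since E < V₀ the interior solution is evanescent with decay constant κ = √(2m(V₀ − E))/ℏ = 1.860.
κL = 3.609, sinh(κL) = 18.44.
Matching ψ, ψ′ at both faces gives T = [1 + V₀² sinh²(κL) / (4E(V₀ − E))]⁻¹ = 1/341.4 = 0.00293.

T = 0.00293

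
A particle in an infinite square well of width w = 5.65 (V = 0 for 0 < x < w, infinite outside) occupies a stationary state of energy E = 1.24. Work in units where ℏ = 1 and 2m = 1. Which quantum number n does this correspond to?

From E_n = n²π²ℏ²/(2mw²) invert to n = √(2mw²E)/(πℏ).
n = (5.65/π) × √(2 × 0.5 × 1.24) = 2.003 → n = 2.

n = 2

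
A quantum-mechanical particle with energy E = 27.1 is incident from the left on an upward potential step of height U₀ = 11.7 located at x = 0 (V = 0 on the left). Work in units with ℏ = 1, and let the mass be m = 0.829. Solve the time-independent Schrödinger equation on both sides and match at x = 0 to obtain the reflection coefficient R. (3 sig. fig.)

On each side the TISE gives plane waves with k = √(2m(E − V))/ℏ: k₁ = √(2·0.829·27.1) = 6.703, k₂ = √(2·0.829·15.4) = 5.053.
Continuity of ψ and ψ′ at the step yields the reflection amplitude r = (k₁ − k₂)/(k₁ + k₂) = 0.1404; thus R = |r|² = 0.01970, T = 0.9803.

R = 0.0197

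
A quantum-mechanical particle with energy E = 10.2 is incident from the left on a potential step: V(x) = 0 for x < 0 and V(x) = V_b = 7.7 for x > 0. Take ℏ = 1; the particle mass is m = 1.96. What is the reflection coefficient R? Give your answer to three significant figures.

On each side the TISE gives plane waves with k = √(2m(E − V))/ℏ: k₁ = √(2·1.96·10.2) = 6.323, k₂ = √(2·1.96·2.5) = 3.130.
Continuity of ψ and ψ′ at the step yields the reflection amplitude r = (k₁ − k₂)/(k₁ + k₂) = 0.3377; thus R = |r|² = 0.1141, T = 0.8859.

R = 0.114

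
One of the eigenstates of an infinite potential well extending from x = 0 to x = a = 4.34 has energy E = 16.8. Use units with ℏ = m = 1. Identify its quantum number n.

From E_n = n²π²ℏ²/(2ma²) invert to n = √(2ma²E)/(πℏ).
n = (4.34/π) × √(2 × 1 × 16.8) = 8.008 → n = 8.

n = 8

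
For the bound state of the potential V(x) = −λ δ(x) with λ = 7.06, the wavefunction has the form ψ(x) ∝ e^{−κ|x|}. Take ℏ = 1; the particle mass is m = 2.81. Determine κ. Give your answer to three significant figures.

κ = 19.8

Integrate −(ℏ²/2m)ψ'' − λδ(x)ψ = Eψ from −ε to +ε: the ψ'' term gives ψ'(0⁺) − ψ'(0⁻) and the δ term gives −(2mλ/ℏ²)ψ(0).
With ψ ∝ e^{−κ|x|} this yields −2κ = −2mλ/ℏ², so κ = mλ/ℏ² = 19.84.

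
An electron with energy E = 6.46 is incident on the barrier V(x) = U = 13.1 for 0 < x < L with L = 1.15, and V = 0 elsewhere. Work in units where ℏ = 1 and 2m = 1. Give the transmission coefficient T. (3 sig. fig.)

E < U: inside the barrier ψ ∝ e^{±κx} with κ = √(2m(U − E))/ℏ = 2.577.
κL = 2.963, sinh(κL) = 9.655.
Matching ψ, ψ′ at both faces gives T = [1 + U² sinh²(κL) / (4E(U − E))]⁻¹ = 1/94.25 = 0.0106.

T = 0.0106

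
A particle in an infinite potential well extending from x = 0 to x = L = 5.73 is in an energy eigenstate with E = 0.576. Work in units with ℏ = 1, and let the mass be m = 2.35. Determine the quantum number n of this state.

From E_n = n²π²ℏ²/(2mL²) invert to n = √(2mL²E)/(πℏ).
n = (5.73/π) × √(2 × 2.35 × 0.576) = 3.001 → n = 3.

n = 3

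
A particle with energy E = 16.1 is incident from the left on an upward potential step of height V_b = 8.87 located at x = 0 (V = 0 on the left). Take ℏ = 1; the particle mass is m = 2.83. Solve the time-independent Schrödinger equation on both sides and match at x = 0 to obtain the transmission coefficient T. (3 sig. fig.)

On each side the TISE gives plane waves with k = √(2m(E − V))/ℏ: k₁ = √(2·2.83·16.1) = 9.546, k₂ = √(2·2.83·7.23) = 6.397.
Matching ψ and ψ′ at x = 0 gives r = (k₁ − k₂)/(k₁ + k₂), so R = r² = 0.03901 and T = 1 − R = 0.9610.

T = 0.961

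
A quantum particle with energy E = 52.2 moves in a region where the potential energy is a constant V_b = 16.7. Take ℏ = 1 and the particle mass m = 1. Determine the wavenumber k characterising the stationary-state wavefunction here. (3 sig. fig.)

k = 8.43

With E > V_b the solution is oscillatory, ψ ∝ e^{±ikx} with k = √(2m(E − V_b))/ℏ.
k = √(2 × 1 × 35.5) = 8.426.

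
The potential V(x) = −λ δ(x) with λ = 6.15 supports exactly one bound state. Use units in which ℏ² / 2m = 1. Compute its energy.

For x ≠ 0 the bound state is ψ ∝ e^{−κ|x|}; integrating the TISE across the delta gives the cusp condition 2κ = 2mλ/ℏ², so κ = 3.075.
Then E = −ℏ²κ²/(2m) = −mλ²/(2ℏ²) = -9.456.

E = -9.46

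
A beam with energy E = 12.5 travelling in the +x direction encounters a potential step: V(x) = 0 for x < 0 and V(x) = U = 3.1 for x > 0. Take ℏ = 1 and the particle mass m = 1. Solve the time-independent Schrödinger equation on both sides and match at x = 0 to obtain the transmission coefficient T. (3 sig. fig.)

On each side the TISE gives plane waves with k = √(2m(E − V))/ℏ: k₁ = √(2·1·12.5) = 5.000, k₂ = √(2·1·9.4) = 4.336.
Continuity of ψ and ψ′ at the step yields the reflection amplitude r = (k₁ − k₂)/(k₁ + k₂) = 0.07113; thus R = |r|² = 0.005060, T = 0.9949.

T = 0.995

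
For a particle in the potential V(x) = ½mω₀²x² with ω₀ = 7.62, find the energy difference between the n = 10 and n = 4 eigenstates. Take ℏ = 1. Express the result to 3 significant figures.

ΔE = 45.7

E_n = ℏω₀(n + ½), so ΔE = (10 − 4) ℏω₀ = 6 × 7.62 = 45.72.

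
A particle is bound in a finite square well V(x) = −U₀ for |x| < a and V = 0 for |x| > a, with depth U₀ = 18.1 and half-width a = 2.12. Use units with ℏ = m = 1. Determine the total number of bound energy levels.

The dimensionless depth is z₀ = a√(2mU₀)/ℏ = 2.12 × √(36.20) = 12.76.
The even/odd transcendental equations gain one root per π/2 in z₀, giving N = 1 + ⌊2z₀/π⌋ = 1 + ⌊8.120⌋ = 9.

N = 9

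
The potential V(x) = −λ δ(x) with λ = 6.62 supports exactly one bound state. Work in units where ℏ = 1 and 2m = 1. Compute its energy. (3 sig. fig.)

The bound state is ψ(x) = √κ e^{−κ|x|}. The derivative jump ψ'(0⁺) − ψ'(0⁻) = −(2mλ/ℏ²)ψ(0) fixes κ = mλ/ℏ² = 3.310.
Then E = −ℏ²κ²/(2m) = −mλ²/(2ℏ²) = -10.96.

E = -11.0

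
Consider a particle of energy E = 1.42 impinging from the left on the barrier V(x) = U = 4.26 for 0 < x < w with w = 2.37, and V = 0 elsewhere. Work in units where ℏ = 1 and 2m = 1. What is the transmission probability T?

T = 0.00121

E < U: inside the barrier ψ ∝ e^{±κx} with κ = √(2m(U − E))/ℏ = 1.685.
κw = 3.994, sinh(κw) = 27.13.
The exact tunnelling result is T⁻¹ = 1 + U² sinh²(κw) / [4E(U − E)] = 828.8, so T = 0.00121.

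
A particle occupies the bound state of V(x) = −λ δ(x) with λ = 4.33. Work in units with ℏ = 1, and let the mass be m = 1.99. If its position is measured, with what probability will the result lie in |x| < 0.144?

P = 0.916

The normalised bound state is ψ = √κ e^{−κ|x|} with κ = mλ/ℏ² = 8.617.
P(|x| < d) = ∫_{−d}^{d} κ e^{−2κ|x|} dx = 1 − e^{−2κd} = 1 − e^{−2.482} = 0.9164.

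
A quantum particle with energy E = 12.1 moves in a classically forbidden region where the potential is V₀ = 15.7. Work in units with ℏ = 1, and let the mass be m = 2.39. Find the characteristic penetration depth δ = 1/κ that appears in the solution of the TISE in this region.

Since E < V₀ the TISE in this region is ψ'' = κ²ψ with κ = √(2m(V₀ − E))/ℏ.
κ = √(2 × 2.39 × 3.6) = 4.148. The penetration depth is δ = 1/κ = 0.241.

δ = 0.241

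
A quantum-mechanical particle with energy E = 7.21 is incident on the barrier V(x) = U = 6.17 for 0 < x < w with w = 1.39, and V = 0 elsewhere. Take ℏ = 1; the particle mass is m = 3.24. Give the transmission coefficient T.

Above the barrier the interior wavenumber is k₂ = √(2m(E − U))/ℏ = 2.596, giving phase k₂w = 3.608.
T = [1 + U² sin²(k₂w) / (4E(E − U))]⁻¹ = 1/1.257 = 0.795.

T = 0.795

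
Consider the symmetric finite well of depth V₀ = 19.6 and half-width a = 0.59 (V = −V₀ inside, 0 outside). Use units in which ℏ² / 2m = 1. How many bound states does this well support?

N = 2

Define the well-strength parameter z₀ = (a/ℏ)√(2mV₀) = 0.59 × √(2·0.5·19.6) = 2.612.
A new bound state (alternating even/odd) appears each time z₀ passes a multiple of π/2, so N = ⌊2z₀/π⌋ + 1 = ⌊1.663⌋ + 1 = 2.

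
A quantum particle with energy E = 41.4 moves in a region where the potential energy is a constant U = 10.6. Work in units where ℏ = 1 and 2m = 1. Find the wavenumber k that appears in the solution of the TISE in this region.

With E > U the solution is oscillatory, ψ ∝ e^{±ikx} with k = √(2m(E − U))/ℏ.
k = √(2 × 0.5 × 30.8) = 5.550.

k = 5.55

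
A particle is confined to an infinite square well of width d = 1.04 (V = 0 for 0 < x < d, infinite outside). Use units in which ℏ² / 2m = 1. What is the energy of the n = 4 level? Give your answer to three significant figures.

E = 146

Requiring ψ(0) = ψ(d) = 0 quantises k = nπ/d, hence E_n = ℏ²k²/2m = n²π²ℏ²/(2md²).
E_4 = 4² × π² / (2 × 0.5 × 1.04²) = 146.0.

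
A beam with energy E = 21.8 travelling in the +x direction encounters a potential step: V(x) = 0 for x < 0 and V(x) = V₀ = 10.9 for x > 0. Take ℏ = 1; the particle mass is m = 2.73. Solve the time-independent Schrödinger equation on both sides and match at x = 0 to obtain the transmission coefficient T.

T = 0.971

On each side the TISE gives plane waves with k = √(2m(E − V))/ℏ: k₁ = √(2·2.73·21.8) = 10.91, k₂ = √(2·2.73·10.9) = 7.715.
Matching ψ and ψ′ at x = 0 gives r = (k₁ − k₂)/(k₁ + k₂), so R = r² = 0.02944 and T = 1 − R = 0.9706.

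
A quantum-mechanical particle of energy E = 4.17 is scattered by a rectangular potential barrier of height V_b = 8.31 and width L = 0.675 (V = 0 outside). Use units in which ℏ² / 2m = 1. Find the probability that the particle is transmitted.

E < V_b: inside the barrier ψ ∝ e^{±κx} with κ = √(2m(V_b − E))/ℏ = 2.035.
κL = 1.373, sinh(κL) = 1.848.
Matching ψ, ψ′ at both faces gives T = [1 + V_b² sinh²(κL) / (4E(V_b − E))]⁻¹ = 1/4.414 = 0.227.

T = 0.227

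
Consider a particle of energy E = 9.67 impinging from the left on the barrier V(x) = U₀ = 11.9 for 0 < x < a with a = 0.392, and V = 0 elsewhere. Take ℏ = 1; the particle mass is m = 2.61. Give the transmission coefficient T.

T = 0.162

E < U₀: inside the barrier ψ ∝ e^{±κx} with κ = √(2m(U₀ − E))/ℏ = 3.412.
κa = 1.337, sinh(κa) = 1.773.
Matching ψ, ψ′ at both faces gives T = [1 + U₀² sinh²(κa) / (4E(U₀ − E))]⁻¹ = 1/6.163 = 0.162.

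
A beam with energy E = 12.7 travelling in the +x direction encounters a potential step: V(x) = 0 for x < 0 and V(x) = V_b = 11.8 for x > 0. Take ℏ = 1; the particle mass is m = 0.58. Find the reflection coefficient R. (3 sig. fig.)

R = 0.336

The wavenumbers are k₁ = √(2mE)/ℏ = 3.838 on the left and k₂ = √(2m(E − V_b))/ℏ = 1.022 on the right.
Matching ψ and ψ′ at x = 0 gives r = (k₁ − k₂)/(k₁ + k₂), so R = r² = 0.3358 and T = 1 − R = 0.6642.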